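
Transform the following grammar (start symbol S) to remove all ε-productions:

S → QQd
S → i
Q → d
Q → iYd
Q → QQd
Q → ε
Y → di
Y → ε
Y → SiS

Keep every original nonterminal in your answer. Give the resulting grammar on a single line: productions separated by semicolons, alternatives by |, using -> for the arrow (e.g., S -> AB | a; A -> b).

S -> d | i | Qd | QQd; Q -> d | Qd | id | QQd | iYd; Y -> di | SiS

Nullable set: {Q, Y}.
S -> QQd: Q, Q nullable, giving QQd | Qd | d.
Drop Q -> ε.
Q -> QQd: Q, Q nullable, giving QQd | Qd | d.
Q -> iYd: Y nullable, giving iYd | id.
Drop Y -> ε.
Unchanged (no nullable symbols): S -> i; Q -> d; Y -> SiS; Y -> di.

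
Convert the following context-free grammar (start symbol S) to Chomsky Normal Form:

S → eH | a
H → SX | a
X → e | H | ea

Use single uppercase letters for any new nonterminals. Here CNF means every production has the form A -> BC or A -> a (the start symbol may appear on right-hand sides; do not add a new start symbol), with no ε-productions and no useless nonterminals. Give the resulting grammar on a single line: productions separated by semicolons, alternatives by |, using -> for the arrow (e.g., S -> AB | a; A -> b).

No ε-productions.
After unit-elimination: S -> a | eH; H -> a | SX; X -> a | e | SX | ea.
TERM: introduce B -> a, A -> e and substitute in every rule of length ≥2.

S -> a | AH; A -> e; B -> a; H -> a | SX; X -> a | e | AB | SX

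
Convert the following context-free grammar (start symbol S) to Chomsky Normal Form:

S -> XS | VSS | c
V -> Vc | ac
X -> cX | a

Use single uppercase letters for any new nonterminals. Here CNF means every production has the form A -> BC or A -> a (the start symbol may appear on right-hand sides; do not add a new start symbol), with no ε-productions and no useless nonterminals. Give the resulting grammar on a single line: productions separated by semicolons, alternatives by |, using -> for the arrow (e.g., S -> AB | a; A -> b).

No ε-productions.
No unit productions to eliminate.
TERM: introduce B -> a, A -> c and substitute in every rule of length ≥2.
BIN: S -> VSS becomes S -> VC, C -> SS.

S -> c | VC | XS; A -> c; B -> a; C -> SS; V -> BA | VA; X -> a | AX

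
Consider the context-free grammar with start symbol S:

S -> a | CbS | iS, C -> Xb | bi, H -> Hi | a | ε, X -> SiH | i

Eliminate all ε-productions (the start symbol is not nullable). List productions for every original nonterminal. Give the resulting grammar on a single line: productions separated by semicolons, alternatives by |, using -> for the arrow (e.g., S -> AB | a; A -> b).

Nullable set: {H}.
Drop H -> ε.
H -> Hi: H nullable, giving Hi | i.
X -> SiH: H nullable, giving Si | SiH.
Unchanged (no nullable symbols): S -> CbS; S -> a; S -> iS; C -> Xb; C -> bi; H -> a; X -> i.

S -> a | iS | CbS; C -> Xb | bi; H -> a | i | Hi; X -> i | Si | SiH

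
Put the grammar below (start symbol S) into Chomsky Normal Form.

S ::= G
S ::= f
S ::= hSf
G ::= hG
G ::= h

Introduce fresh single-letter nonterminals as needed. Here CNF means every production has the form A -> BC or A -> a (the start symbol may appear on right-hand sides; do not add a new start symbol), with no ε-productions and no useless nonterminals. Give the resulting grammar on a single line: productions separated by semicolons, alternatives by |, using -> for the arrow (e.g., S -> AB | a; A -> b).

S -> f | h | AC | AG; A -> h; B -> f; C -> SB; G -> h | AG

No ε-productions.
After unit-elimination: S -> f | h | hG | hSf; G -> h | hG.
TERM: introduce B -> f, A -> h and substitute in every rule of length ≥2.
BIN: S -> ASB becomes S -> AC, C -> SB.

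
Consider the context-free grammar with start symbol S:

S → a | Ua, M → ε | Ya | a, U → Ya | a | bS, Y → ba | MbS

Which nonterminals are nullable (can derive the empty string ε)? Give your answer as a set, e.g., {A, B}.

Directly nullable (have an ε-rule): {M}.
Not nullable: S, U, Y — each has a terminal in every rule's right-hand side or depends on a non-nullable symbol.

{M}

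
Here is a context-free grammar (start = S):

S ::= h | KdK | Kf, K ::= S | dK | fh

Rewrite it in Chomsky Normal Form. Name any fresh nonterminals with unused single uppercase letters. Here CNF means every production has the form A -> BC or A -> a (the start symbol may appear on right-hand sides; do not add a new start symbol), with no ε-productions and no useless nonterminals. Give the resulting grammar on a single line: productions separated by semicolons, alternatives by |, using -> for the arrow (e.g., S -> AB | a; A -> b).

S -> h | KB | KE; A -> d; B -> f; C -> h; D -> AK; E -> AK; K -> h | AK | BC | KB | KD

No ε-productions.
After unit-elimination: S -> h | Kf | KdK; K -> h | Kf | dK | fh | KdK.
TERM: introduce A -> d, B -> f, C -> h and substitute in every rule of length ≥2.
BIN: K -> KAK becomes K -> KD, D -> AK; S -> KAK becomes S -> KE, E -> AK.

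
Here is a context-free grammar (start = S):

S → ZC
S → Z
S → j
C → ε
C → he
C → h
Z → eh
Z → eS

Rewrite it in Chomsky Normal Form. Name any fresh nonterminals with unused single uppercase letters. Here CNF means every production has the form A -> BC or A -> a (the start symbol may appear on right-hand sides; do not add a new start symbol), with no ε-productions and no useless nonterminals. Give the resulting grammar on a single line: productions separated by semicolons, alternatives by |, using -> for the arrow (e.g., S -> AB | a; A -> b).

S -> j | BA | BS | ZC; A -> h; B -> e; C -> h | AB; Z -> BA | BS

Nullable: {C}; after ε-elimination: S -> Z | j | ZC; C -> h | he; Z -> eS | eh.
After unit-elimination: S -> j | ZC | eS | eh; C -> h | he; Z -> eS | eh.
TERM: introduce B -> e, A -> h and substitute in every rule of length ≥2.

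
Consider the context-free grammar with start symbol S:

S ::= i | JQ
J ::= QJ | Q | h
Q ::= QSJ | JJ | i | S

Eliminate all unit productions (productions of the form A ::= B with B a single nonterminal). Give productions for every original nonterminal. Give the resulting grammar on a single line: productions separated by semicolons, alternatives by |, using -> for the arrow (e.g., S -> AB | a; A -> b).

S -> i | JQ; J -> h | i | JJ | JQ | QJ | QSJ; Q -> i | JJ | JQ | QSJ

Unit productions: J->Q, Q->S.
Unit pairs (A ⇒* B via units): (J,Q), (J,S), (Q,S).
S: inherits non-unit rules of {S} → JQ | i.
J: inherits non-unit rules of {J, Q, S} → JJ | JQ | QJ | QSJ | h | i.
Q: inherits non-unit rules of {Q, S} → JJ | JQ | QSJ | i.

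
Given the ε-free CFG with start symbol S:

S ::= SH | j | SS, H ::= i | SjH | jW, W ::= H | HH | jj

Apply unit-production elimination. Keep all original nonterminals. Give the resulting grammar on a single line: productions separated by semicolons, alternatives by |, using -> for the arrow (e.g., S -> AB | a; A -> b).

S -> j | SH | SS; H -> i | jW | SjH; W -> i | HH | jW | jj | SjH

Unit productions: W->H.
Unit pairs (A ⇒* B via units): (W,H).
S: inherits non-unit rules of {S} → SH | SS | j.
H: inherits non-unit rules of {H} → SjH | i | jW.
W: inherits non-unit rules of {H, W} → HH | SjH | i | jW | jj.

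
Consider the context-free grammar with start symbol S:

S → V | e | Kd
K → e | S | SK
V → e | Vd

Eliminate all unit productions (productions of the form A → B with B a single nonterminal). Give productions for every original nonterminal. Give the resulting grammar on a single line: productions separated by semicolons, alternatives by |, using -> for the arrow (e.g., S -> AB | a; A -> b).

S -> e | Kd | Vd; K -> e | Kd | SK | Vd; V -> e | Vd

Unit productions: K->S, S->V.
Unit pairs (A ⇒* B via units): (K,S), (K,V), (S,V).
S: inherits non-unit rules of {S, V} → Kd | Vd | e.
K: inherits non-unit rules of {K, S, V} → Kd | SK | Vd | e.
V: inherits non-unit rules of {V} → Vd | e.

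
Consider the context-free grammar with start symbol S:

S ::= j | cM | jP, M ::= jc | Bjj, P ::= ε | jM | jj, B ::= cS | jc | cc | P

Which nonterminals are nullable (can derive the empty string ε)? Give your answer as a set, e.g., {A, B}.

{B, P}

Directly nullable (have an ε-rule): {P}.
B is nullable via B -> P (every symbol on the right is already known nullable).
Not nullable: M, S — each has a terminal in every rule's right-hand side or depends on a non-nullable symbol.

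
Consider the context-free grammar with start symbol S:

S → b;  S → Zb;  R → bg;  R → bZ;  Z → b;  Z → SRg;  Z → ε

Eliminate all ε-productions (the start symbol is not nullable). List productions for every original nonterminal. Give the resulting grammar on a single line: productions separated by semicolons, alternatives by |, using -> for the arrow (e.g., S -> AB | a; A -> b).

Nullable set: {Z}.
S -> Zb: Z nullable, giving Zb | b.
R -> bZ: Z nullable, giving b | bZ.
Drop Z -> ε.
Unchanged (no nullable symbols): S -> b; R -> bg; Z -> SRg; Z -> b.

S -> b | Zb; R -> b | bZ | bg; Z -> b | SRg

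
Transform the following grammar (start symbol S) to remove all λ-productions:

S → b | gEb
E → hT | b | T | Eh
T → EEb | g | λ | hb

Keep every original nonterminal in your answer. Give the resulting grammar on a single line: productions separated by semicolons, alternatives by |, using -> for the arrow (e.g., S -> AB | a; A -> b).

S -> b | gb | gEb; E -> T | b | h | Eh | hT; T -> b | g | Eb | hb | EEb

Nullable set: {E, T}.
S -> gEb: E nullable, giving gEb | gb.
E -> Eh: E nullable, giving Eh | h.
E -> T: T nullable, giving T.
E -> hT: T nullable, giving h | hT.
Drop T -> λ.
T -> EEb: E, E nullable, giving EEb | Eb | b.
Unchanged (no nullable symbols): S -> b; E -> b; T -> g; T -> hb.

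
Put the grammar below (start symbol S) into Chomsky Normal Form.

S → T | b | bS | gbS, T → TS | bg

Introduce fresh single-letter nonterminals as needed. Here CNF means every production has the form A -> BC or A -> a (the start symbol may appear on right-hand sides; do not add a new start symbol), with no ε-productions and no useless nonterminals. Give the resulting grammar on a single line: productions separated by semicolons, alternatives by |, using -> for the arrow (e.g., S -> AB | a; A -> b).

S -> b | AB | AS | BC | TS; A -> b; B -> g; C -> AS; T -> AB | TS

No ε-productions.
After unit-elimination: S -> b | TS | bS | bg | gbS; T -> TS | bg.
TERM: introduce A -> b, B -> g and substitute in every rule of length ≥2.
BIN: S -> BAS becomes S -> BC, C -> AS.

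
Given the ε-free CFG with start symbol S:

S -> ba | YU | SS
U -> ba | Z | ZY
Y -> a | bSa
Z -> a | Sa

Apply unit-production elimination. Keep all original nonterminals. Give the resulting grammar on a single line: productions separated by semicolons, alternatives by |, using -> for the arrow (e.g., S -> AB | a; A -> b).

Unit productions: U->Z.
Unit pairs (A ⇒* B via units): (U,Z).
S: inherits non-unit rules of {S} → SS | YU | ba.
U: inherits non-unit rules of {U, Z} → Sa | ZY | a | ba.
Y: inherits non-unit rules of {Y} → a | bSa.
Z: inherits non-unit rules of {Z} → Sa | a.

S -> SS | YU | ba; U -> a | Sa | ZY | ba; Y -> a | bSa; Z -> a | Sa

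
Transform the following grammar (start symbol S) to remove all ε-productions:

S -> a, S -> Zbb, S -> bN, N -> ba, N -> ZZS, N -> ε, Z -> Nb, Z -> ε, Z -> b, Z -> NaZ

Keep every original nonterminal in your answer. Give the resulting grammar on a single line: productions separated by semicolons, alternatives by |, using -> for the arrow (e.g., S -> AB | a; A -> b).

S -> a | b | bN | bb | Zbb; N -> S | ZS | ba | ZZS; Z -> a | b | Na | Nb | aZ | NaZ

Nullable set: {N, Z}.
S -> Zbb: Z nullable, giving Zbb | bb.
S -> bN: N nullable, giving b | bN.
Drop N -> ε.
N -> ZZS: Z, Z nullable, giving S | ZS | ZZS.
Drop Z -> ε.
Z -> NaZ: N, Z nullable, giving Na | NaZ | a | aZ.
Z -> Nb: N nullable, giving Nb | b.
Unchanged (no nullable symbols): S -> a; N -> ba; Z -> b.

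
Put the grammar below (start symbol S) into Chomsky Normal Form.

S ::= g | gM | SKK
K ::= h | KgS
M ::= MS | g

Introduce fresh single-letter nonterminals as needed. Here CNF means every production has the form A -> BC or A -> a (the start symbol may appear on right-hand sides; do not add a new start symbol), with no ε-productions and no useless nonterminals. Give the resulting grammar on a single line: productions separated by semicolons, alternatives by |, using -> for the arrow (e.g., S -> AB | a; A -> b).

No ε-productions.
No unit productions to eliminate.
TERM: introduce A -> g and substitute in every rule of length ≥2.
BIN: K -> KAS becomes K -> KB, B -> AS; S -> SKK becomes S -> SC, C -> KK.

S -> g | AM | SC; A -> g; B -> AS; C -> KK; K -> h | KB; M -> g | MS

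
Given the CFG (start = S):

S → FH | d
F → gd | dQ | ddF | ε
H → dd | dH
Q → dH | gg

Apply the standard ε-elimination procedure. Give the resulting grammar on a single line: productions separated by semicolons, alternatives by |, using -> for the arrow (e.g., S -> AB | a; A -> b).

Nullable set: {F}.
S -> FH: F nullable, giving FH | H.
Drop F -> ε.
F -> ddF: F nullable, giving dd | ddF.
Unchanged (no nullable symbols): S -> d; F -> dQ; F -> gd; H -> dH; H -> dd; Q -> dH; Q -> gg.

S -> H | d | FH; F -> dQ | dd | gd | ddF; H -> dH | dd; Q -> dH | gg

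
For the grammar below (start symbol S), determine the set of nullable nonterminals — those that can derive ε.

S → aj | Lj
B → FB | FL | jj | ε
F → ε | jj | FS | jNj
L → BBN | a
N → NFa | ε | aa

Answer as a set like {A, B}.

Directly nullable (have an ε-rule): {B, F, N}.
L is nullable via L -> BBN (every symbol on the right is already known nullable).
Not nullable: S — each has a terminal in every rule's right-hand side or depends on a non-nullable symbol.

{B, F, L, N}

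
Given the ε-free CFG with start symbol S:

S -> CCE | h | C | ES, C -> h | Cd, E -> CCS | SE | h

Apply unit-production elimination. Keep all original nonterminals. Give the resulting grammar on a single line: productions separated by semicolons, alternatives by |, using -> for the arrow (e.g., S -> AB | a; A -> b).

S -> h | Cd | ES | CCE; C -> h | Cd; E -> h | SE | CCS

Unit productions: S->C.
Unit pairs (A ⇒* B via units): (S,C).
S: inherits non-unit rules of {C, S} → CCE | Cd | ES | h.
C: inherits non-unit rules of {C} → Cd | h.
E: inherits non-unit rules of {E} → CCS | SE | h.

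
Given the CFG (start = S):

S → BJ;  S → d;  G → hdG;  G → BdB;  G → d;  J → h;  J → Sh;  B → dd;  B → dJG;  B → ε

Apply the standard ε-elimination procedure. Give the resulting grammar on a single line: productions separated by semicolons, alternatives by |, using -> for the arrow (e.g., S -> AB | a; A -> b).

S -> J | d | BJ; B -> dd | dJG; G -> d | Bd | dB | BdB | hdG; J -> h | Sh

Nullable set: {B}.
S -> BJ: B nullable, giving BJ | J.
Drop B -> ε.
G -> BdB: B, B nullable, giving Bd | BdB | d | dB.
Unchanged (no nullable symbols): S -> d; B -> dJG; B -> dd; G -> d; G -> hdG; J -> Sh; J -> h.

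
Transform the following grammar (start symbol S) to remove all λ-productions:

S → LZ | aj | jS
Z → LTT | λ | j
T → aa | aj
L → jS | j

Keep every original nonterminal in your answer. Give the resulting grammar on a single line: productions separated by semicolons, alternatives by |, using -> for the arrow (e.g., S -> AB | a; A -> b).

Nullable set: {Z}.
S -> LZ: Z nullable, giving L | LZ.
Drop Z -> λ.
Unchanged (no nullable symbols): S -> aj; S -> jS; L -> j; L -> jS; T -> aa; T -> aj; Z -> LTT; Z -> j.

S -> L | LZ | aj | jS; L -> j | jS; T -> aa | aj; Z -> j | LTT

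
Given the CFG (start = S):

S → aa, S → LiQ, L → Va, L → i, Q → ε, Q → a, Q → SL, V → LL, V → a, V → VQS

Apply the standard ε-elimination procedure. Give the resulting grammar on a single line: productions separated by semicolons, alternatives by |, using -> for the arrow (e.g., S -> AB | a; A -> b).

S -> Li | aa | LiQ; L -> i | Va; Q -> a | SL; V -> a | LL | VS | VQS

Nullable set: {Q}.
S -> LiQ: Q nullable, giving Li | LiQ.
Drop Q -> ε.
V -> VQS: Q nullable, giving VQS | VS.
Unchanged (no nullable symbols): S -> aa; L -> Va; L -> i; Q -> SL; Q -> a; V -> LL; V -> a.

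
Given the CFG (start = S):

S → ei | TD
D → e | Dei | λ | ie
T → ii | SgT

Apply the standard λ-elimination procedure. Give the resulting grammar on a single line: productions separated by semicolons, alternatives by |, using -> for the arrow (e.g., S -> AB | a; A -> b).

Nullable set: {D}.
S -> TD: D nullable, giving T | TD.
Drop D -> λ.
D -> Dei: D nullable, giving Dei | ei.
Unchanged (no nullable symbols): S -> ei; D -> e; D -> ie; T -> SgT; T -> ii.

S -> T | TD | ei; D -> e | ei | ie | Dei; T -> ii | SgT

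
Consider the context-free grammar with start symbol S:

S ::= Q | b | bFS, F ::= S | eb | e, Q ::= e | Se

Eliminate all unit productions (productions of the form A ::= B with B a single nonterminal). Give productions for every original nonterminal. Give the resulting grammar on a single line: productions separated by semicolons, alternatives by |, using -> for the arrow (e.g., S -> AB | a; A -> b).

Unit productions: F->S, S->Q.
Unit pairs (A ⇒* B via units): (F,Q), (F,S), (S,Q).
S: inherits non-unit rules of {Q, S} → Se | b | bFS | e.
F: inherits non-unit rules of {F, Q, S} → Se | b | bFS | e | eb.
Q: inherits non-unit rules of {Q} → Se | e.

S -> b | e | Se | bFS; F -> b | e | Se | eb | bFS; Q -> e | Se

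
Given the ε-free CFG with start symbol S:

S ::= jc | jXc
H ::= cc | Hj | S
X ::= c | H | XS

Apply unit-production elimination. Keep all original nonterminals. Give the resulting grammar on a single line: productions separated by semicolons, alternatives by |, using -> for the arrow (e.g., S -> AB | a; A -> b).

Unit productions: H->S, X->H.
Unit pairs (A ⇒* B via units): (H,S), (X,H), (X,S).
S: inherits non-unit rules of {S} → jXc | jc.
H: inherits non-unit rules of {H, S} → Hj | cc | jXc | jc.
X: inherits non-unit rules of {H, S, X} → Hj | XS | c | cc | jXc | jc.

S -> jc | jXc; H -> Hj | cc | jc | jXc; X -> c | Hj | XS | cc | jc | jXc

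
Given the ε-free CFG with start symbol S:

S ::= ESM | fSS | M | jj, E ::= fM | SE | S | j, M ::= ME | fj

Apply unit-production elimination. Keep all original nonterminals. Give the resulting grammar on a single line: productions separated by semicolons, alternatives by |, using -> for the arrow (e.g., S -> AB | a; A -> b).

Unit productions: E->S, S->M.
Unit pairs (A ⇒* B via units): (E,M), (E,S), (S,M).
S: inherits non-unit rules of {M, S} → ESM | ME | fSS | fj | jj.
E: inherits non-unit rules of {E, M, S} → ESM | ME | SE | fM | fSS | fj | j | jj.
M: inherits non-unit rules of {M} → ME | fj.

S -> ME | fj | jj | ESM | fSS; E -> j | ME | SE | fM | fj | jj | ESM | fSS; M -> ME | fj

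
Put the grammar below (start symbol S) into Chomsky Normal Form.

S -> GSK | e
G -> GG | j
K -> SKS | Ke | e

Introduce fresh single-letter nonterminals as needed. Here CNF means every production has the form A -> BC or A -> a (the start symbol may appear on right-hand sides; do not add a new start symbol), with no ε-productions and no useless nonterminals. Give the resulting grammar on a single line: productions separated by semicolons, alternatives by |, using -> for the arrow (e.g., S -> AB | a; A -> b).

No ε-productions.
No unit productions to eliminate.
TERM: introduce A -> e and substitute in every rule of length ≥2.
BIN: K -> SKS becomes K -> SB, B -> KS; S -> GSK becomes S -> GC, C -> SK.

S -> e | GC; A -> e; B -> KS; C -> SK; G -> j | GG; K -> e | KA | SB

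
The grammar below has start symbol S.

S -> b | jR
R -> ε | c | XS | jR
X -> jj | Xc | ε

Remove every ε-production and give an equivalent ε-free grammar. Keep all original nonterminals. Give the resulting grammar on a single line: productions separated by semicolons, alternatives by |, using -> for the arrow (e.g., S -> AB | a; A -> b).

Nullable set: {R, X}.
S -> jR: R nullable, giving j | jR.
Drop R -> ε.
R -> XS: X nullable, giving S | XS.
R -> jR: R nullable, giving j | jR.
Drop X -> ε.
X -> Xc: X nullable, giving Xc | c.
Unchanged (no nullable symbols): S -> b; R -> c; X -> jj.

S -> b | j | jR; R -> S | c | j | XS | jR; X -> c | Xc | jj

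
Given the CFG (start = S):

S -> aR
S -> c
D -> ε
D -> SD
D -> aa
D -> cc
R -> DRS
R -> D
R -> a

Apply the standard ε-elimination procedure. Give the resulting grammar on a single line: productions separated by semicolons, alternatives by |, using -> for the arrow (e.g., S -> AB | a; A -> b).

Nullable set: {D, R}.
S -> aR: R nullable, giving a | aR.
Drop D -> ε.
D -> SD: D nullable, giving S | SD.
R -> D: D nullable, giving D.
R -> DRS: D, R nullable, giving DRS | DS | RS | S.
Unchanged (no nullable symbols): S -> c; D -> aa; D -> cc; R -> a.

S -> a | c | aR; D -> S | SD | aa | cc; R -> D | S | a | DS | RS | DRS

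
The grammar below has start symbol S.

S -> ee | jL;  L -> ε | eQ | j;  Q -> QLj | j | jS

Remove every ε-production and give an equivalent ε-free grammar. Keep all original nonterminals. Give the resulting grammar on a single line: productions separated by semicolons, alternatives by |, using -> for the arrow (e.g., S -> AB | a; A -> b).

S -> j | ee | jL; L -> j | eQ; Q -> j | Qj | jS | QLj

Nullable set: {L}.
S -> jL: L nullable, giving j | jL.
Drop L -> ε.
Q -> QLj: L nullable, giving QLj | Qj.
Unchanged (no nullable symbols): S -> ee; L -> eQ; L -> j; Q -> j; Q -> jS.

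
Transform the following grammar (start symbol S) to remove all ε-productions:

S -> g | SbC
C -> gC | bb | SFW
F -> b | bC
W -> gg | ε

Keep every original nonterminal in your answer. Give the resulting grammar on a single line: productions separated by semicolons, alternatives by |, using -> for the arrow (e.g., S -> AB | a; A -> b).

Nullable set: {W}.
C -> SFW: W nullable, giving SF | SFW.
Drop W -> ε.
Unchanged (no nullable symbols): S -> SbC; S -> g; C -> bb; C -> gC; F -> b; F -> bC; W -> gg.

S -> g | SbC; C -> SF | bb | gC | SFW; F -> b | bC; W -> gg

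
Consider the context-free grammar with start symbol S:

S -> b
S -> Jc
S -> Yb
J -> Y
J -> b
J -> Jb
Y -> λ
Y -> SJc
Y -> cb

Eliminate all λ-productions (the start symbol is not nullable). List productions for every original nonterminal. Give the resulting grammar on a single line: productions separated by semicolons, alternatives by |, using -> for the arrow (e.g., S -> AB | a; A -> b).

Nullable set: {J, Y}.
S -> Jc: J nullable, giving Jc | c.
S -> Yb: Y nullable, giving Yb | b.
J -> Jb: J nullable, giving Jb | b.
J -> Y: Y nullable, giving Y.
Drop Y -> λ.
Y -> SJc: J nullable, giving SJc | Sc.
Unchanged (no nullable symbols): S -> b; J -> b; Y -> cb.

S -> b | c | Jc | Yb; J -> Y | b | Jb; Y -> Sc | cb | SJc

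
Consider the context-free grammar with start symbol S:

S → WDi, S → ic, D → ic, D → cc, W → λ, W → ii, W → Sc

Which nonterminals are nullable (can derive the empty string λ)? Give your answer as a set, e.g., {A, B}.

Directly nullable (have an ε-rule): {W}.
Not nullable: D, S — each has a terminal in every rule's right-hand side or depends on a non-nullable symbol.

{W}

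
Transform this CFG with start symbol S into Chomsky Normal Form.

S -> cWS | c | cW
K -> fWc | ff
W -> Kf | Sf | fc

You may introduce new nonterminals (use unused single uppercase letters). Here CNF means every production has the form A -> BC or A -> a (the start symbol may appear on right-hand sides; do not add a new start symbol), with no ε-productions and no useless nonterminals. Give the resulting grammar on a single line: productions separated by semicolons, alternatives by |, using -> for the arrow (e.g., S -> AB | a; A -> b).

No ε-productions.
No unit productions to eliminate.
TERM: introduce B -> c, A -> f and substitute in every rule of length ≥2.
BIN: K -> AWB becomes K -> AC, C -> WB; S -> BWS becomes S -> BD, D -> WS.

S -> c | BD | BW; A -> f; B -> c; C -> WB; D -> WS; K -> AA | AC; W -> AB | KA | SA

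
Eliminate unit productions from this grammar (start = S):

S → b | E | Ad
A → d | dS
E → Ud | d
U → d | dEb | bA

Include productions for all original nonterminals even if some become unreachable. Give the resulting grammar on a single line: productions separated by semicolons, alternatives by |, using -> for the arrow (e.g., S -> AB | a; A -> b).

Unit productions: S->E.
Unit pairs (A ⇒* B via units): (S,E).
S: inherits non-unit rules of {E, S} → Ad | Ud | b | d.
A: inherits non-unit rules of {A} → d | dS.
E: inherits non-unit rules of {E} → Ud | d.
U: inherits non-unit rules of {U} → bA | d | dEb.

S -> b | d | Ad | Ud; A -> d | dS; E -> d | Ud; U -> d | bA | dEb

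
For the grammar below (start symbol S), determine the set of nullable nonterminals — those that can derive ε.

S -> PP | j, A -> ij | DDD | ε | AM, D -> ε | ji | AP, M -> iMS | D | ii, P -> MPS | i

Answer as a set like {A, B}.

{A, D, M}

Directly nullable (have an ε-rule): {A, D}.
M is nullable via M -> D (every symbol on the right is already known nullable).
Not nullable: P, S — each has a terminal in every rule's right-hand side or depends on a non-nullable symbol.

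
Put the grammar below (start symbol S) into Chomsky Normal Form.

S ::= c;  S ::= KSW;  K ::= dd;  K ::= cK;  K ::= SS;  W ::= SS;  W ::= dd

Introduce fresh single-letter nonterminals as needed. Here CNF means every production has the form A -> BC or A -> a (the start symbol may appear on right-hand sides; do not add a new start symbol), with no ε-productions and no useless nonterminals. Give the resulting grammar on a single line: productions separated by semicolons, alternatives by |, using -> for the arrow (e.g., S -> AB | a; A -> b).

S -> c | KC; A -> c; B -> d; C -> SW; K -> AK | BB | SS; W -> BB | SS

No ε-productions.
No unit productions to eliminate.
TERM: introduce A -> c, B -> d and substitute in every rule of length ≥2.
BIN: S -> KSW becomes S -> KC, C -> SW.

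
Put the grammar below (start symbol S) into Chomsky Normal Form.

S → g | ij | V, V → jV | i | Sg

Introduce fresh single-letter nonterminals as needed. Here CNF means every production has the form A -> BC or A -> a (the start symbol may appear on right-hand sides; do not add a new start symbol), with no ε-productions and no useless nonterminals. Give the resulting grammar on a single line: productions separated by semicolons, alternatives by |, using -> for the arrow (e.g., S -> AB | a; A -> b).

No ε-productions.
After unit-elimination: S -> g | i | Sg | ij | jV; V -> i | Sg | jV.
TERM: introduce A -> g, B -> i, C -> j and substitute in every rule of length ≥2.

S -> g | i | BC | CV | SA; A -> g; B -> i; C -> j; V -> i | CV | SA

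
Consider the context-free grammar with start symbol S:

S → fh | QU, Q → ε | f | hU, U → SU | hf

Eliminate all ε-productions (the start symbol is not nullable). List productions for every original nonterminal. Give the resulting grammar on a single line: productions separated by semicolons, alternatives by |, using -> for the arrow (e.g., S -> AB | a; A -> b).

Nullable set: {Q}.
S -> QU: Q nullable, giving QU | U.
Drop Q -> ε.
Unchanged (no nullable symbols): S -> fh; Q -> f; Q -> hU; U -> SU; U -> hf.

S -> U | QU | fh; Q -> f | hU; U -> SU | hf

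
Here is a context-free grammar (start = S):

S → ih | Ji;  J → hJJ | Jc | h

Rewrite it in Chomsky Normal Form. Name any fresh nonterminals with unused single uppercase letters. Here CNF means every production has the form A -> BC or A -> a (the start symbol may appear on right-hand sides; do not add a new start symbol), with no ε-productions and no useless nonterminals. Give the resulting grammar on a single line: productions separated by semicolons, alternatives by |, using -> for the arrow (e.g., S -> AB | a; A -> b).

No ε-productions.
No unit productions to eliminate.
TERM: introduce A -> c, B -> h, C -> i and substitute in every rule of length ≥2.
BIN: J -> BJJ becomes J -> BD, D -> JJ.

S -> CB | JC; A -> c; B -> h; C -> i; D -> JJ; J -> h | BD | JA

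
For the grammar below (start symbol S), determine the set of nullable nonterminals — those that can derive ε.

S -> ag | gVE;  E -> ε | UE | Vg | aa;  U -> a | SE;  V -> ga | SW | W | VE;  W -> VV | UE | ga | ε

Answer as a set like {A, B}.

{E, V, W}

Directly nullable (have an ε-rule): {E, W}.
V is nullable via V -> W (every symbol on the right is already known nullable).
Not nullable: S, U — each has a terminal in every rule's right-hand side or depends on a non-nullable symbol.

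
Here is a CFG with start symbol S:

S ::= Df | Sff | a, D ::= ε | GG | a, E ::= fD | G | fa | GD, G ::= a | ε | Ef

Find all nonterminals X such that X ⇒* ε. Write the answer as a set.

{D, E, G}

Directly nullable (have an ε-rule): {D, G}.
E is nullable via E -> G (every symbol on the right is already known nullable).
Not nullable: S — each has a terminal in every rule's right-hand side or depends on a non-nullable symbol.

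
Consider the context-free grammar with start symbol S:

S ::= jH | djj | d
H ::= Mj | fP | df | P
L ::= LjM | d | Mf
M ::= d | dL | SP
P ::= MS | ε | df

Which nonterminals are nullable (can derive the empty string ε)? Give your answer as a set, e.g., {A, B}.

Directly nullable (have an ε-rule): {P}.
H is nullable via H -> P (every symbol on the right is already known nullable).
Not nullable: L, M, S — each has a terminal in every rule's right-hand side or depends on a non-nullable symbol.

{H, P}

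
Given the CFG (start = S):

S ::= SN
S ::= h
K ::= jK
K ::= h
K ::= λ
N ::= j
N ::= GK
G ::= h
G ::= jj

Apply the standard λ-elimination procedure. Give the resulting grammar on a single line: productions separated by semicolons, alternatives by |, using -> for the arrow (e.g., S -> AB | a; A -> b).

Nullable set: {K}.
Drop K -> λ.
K -> jK: K nullable, giving j | jK.
N -> GK: K nullable, giving G | GK.
Unchanged (no nullable symbols): S -> SN; S -> h; G -> h; G -> jj; K -> h; N -> j.

S -> h | SN; G -> h | jj; K -> h | j | jK; N -> G | j | GK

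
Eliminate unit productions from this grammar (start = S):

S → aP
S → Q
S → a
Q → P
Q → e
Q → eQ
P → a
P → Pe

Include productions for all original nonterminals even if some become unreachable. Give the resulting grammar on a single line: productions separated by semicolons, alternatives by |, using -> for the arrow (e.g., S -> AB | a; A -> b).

S -> a | e | Pe | aP | eQ; P -> a | Pe; Q -> a | e | Pe | eQ

Unit productions: Q->P, S->Q.
Unit pairs (A ⇒* B via units): (Q,P), (S,P), (S,Q).
S: inherits non-unit rules of {P, Q, S} → Pe | a | aP | e | eQ.
P: inherits non-unit rules of {P} → Pe | a.
Q: inherits non-unit rules of {P, Q} → Pe | a | e | eQ.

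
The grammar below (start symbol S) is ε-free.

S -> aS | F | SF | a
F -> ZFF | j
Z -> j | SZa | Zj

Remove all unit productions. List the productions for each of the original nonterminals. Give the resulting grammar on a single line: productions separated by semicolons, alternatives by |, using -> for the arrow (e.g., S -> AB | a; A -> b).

S -> a | j | SF | aS | ZFF; F -> j | ZFF; Z -> j | Zj | SZa

Unit productions: S->F.
Unit pairs (A ⇒* B via units): (S,F).
S: inherits non-unit rules of {F, S} → SF | ZFF | a | aS | j.
F: inherits non-unit rules of {F} → ZFF | j.
Z: inherits non-unit rules of {Z} → SZa | Zj | j.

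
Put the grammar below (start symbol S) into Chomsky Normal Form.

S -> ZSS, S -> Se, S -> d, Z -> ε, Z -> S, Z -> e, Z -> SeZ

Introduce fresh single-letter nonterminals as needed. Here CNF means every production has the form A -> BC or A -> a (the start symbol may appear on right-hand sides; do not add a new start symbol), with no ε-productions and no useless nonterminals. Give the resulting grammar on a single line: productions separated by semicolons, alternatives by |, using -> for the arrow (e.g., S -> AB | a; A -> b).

Nullable: {Z}; after ε-elimination: S -> d | SS | Se | ZSS; Z -> S | e | Se | SeZ.
After unit-elimination: S -> d | SS | Se | ZSS; Z -> d | e | SS | Se | SeZ | ZSS.
TERM: introduce A -> e and substitute in every rule of length ≥2.
BIN: S -> ZSS becomes S -> ZB, B -> SS; Z -> SAZ becomes Z -> SC, C -> AZ; Z -> ZSS becomes Z -> ZD, D -> SS.

S -> d | SA | SS | ZB; A -> e; B -> SS; C -> AZ; D -> SS; Z -> d | e | SA | SC | SS | ZD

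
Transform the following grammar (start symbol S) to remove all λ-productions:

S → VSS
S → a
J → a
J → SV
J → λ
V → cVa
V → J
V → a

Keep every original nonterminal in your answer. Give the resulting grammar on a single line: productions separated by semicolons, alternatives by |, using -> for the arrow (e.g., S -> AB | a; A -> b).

S -> a | SS | VSS; J -> S | a | SV; V -> J | a | ca | cVa

Nullable set: {J, V}.
S -> VSS: V nullable, giving SS | VSS.
Drop J -> λ.
J -> SV: V nullable, giving S | SV.
V -> J: J nullable, giving J.
V -> cVa: V nullable, giving cVa | ca.
Unchanged (no nullable symbols): S -> a; J -> a; V -> a.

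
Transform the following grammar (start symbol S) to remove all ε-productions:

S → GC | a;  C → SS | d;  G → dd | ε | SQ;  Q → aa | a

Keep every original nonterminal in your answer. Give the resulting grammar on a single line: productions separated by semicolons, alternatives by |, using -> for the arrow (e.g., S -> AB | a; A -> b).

S -> C | a | GC; C -> d | SS; G -> SQ | dd; Q -> a | aa

Nullable set: {G}.
S -> GC: G nullable, giving C | GC.
Drop G -> ε.
Unchanged (no nullable symbols): S -> a; C -> SS; C -> d; G -> SQ; G -> dd; Q -> a; Q -> aa.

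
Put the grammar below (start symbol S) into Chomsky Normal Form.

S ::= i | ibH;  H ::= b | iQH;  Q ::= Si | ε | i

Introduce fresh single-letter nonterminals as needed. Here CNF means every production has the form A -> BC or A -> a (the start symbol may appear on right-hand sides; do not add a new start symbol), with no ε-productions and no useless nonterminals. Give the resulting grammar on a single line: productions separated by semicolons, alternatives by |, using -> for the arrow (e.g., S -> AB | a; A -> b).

Nullable: {Q}; after ε-elimination: S -> i | ibH; H -> b | iH | iQH; Q -> i | Si.
No unit productions to eliminate.
TERM: introduce B -> b, A -> i and substitute in every rule of length ≥2.
BIN: H -> AQH becomes H -> AC, C -> QH; S -> ABH becomes S -> AD, D -> BH.

S -> i | AD; A -> i; B -> b; C -> QH; D -> BH; H -> b | AC | AH; Q -> i | SA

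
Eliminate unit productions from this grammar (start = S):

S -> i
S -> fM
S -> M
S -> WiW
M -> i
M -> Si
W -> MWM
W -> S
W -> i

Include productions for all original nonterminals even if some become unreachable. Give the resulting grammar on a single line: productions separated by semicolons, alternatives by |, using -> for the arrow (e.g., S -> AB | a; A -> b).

Unit productions: S->M, W->S.
Unit pairs (A ⇒* B via units): (S,M), (W,M), (W,S).
S: inherits non-unit rules of {M, S} → Si | WiW | fM | i.
M: inherits non-unit rules of {M} → Si | i.
W: inherits non-unit rules of {M, S, W} → MWM | Si | WiW | fM | i.

S -> i | Si | fM | WiW; M -> i | Si; W -> i | Si | fM | MWM | WiW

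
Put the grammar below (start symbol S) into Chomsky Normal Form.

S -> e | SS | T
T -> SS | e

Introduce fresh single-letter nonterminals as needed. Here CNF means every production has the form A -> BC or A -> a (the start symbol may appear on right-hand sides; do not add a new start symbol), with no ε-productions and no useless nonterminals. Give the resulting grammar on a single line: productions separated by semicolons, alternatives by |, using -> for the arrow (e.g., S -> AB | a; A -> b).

No ε-productions.
After unit-elimination: S -> e | SS; T -> e | SS.
Drop unreachable/unproductive: T.

S -> e | SS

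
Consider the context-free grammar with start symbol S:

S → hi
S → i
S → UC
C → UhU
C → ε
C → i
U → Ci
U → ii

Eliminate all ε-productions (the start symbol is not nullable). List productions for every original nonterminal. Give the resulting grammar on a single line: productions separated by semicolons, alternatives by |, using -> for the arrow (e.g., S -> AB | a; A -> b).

S -> U | i | UC | hi; C -> i | UhU; U -> i | Ci | ii

Nullable set: {C}.
S -> UC: C nullable, giving U | UC.
Drop C -> ε.
U -> Ci: C nullable, giving Ci | i.
Unchanged (no nullable symbols): S -> hi; S -> i; C -> UhU; C -> i; U -> ii.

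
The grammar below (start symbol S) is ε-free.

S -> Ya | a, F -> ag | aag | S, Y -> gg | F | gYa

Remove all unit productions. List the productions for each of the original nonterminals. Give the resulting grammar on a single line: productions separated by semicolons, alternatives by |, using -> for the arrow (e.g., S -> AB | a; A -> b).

Unit productions: F->S, Y->F.
Unit pairs (A ⇒* B via units): (F,S), (Y,F), (Y,S).
S: inherits non-unit rules of {S} → Ya | a.
F: inherits non-unit rules of {F, S} → Ya | a | aag | ag.
Y: inherits non-unit rules of {F, S, Y} → Ya | a | aag | ag | gYa | gg.

S -> a | Ya; F -> a | Ya | ag | aag; Y -> a | Ya | ag | gg | aag | gYa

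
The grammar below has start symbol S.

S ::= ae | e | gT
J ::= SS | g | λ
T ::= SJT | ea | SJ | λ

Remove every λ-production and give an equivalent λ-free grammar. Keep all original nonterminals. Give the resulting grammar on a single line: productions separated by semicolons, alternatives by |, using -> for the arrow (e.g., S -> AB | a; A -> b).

S -> e | g | ae | gT; J -> g | SS; T -> S | SJ | ST | ea | SJT

Nullable set: {J, T}.
S -> gT: T nullable, giving g | gT.
Drop J -> λ.
Drop T -> λ.
T -> SJ: J nullable, giving S | SJ.
T -> SJT: J, T nullable, giving S | SJ | SJT | ST.
Unchanged (no nullable symbols): S -> ae; S -> e; J -> SS; J -> g; T -> ea.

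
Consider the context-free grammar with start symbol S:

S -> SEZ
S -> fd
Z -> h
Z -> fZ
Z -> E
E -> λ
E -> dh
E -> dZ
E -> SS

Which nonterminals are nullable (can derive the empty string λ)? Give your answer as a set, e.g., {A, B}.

{E, Z}

Directly nullable (have an ε-rule): {E}.
Z is nullable via Z -> E (every symbol on the right is already known nullable).
Not nullable: S — each has a terminal in every rule's right-hand side or depends on a non-nullable symbol.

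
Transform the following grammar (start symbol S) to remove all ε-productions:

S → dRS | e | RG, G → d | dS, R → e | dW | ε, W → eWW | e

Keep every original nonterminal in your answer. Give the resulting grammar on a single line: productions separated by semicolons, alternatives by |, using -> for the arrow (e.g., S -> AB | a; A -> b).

Nullable set: {R}.
S -> RG: R nullable, giving G | RG.
S -> dRS: R nullable, giving dRS | dS.
Drop R -> ε.
Unchanged (no nullable symbols): S -> e; G -> d; G -> dS; R -> dW; R -> e; W -> e; W -> eWW.

S -> G | e | RG | dS | dRS; G -> d | dS; R -> e | dW; W -> e | eWW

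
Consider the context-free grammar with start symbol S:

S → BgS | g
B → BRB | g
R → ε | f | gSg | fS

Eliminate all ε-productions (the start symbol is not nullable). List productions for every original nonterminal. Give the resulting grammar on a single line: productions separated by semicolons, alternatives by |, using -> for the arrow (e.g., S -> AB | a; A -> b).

S -> g | BgS; B -> g | BB | BRB; R -> f | fS | gSg

Nullable set: {R}.
B -> BRB: R nullable, giving BB | BRB.
Drop R -> ε.
Unchanged (no nullable symbols): S -> BgS; S -> g; B -> g; R -> f; R -> fS; R -> gSg.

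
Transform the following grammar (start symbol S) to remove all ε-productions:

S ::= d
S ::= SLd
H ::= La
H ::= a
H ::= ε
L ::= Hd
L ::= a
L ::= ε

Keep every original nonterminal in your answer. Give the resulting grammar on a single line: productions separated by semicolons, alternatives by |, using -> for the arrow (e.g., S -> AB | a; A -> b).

Nullable set: {H, L}.
S -> SLd: L nullable, giving SLd | Sd.
Drop H -> ε.
H -> La: L nullable, giving La | a.
Drop L -> ε.
L -> Hd: H nullable, giving Hd | d.
Unchanged (no nullable symbols): S -> d; H -> a; L -> a.

S -> d | Sd | SLd; H -> a | La; L -> a | d | Hd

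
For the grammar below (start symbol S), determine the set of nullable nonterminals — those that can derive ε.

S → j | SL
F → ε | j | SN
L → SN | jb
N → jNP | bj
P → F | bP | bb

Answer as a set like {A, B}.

Directly nullable (have an ε-rule): {F}.
P is nullable via P -> F (every symbol on the right is already known nullable).
Not nullable: L, N, S — each has a terminal in every rule's right-hand side or depends on a non-nullable symbol.

{F, P}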